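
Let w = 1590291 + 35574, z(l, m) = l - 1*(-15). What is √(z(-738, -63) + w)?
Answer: √1625142 ≈ 1274.8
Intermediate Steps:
z(l, m) = 15 + l (z(l, m) = l + 15 = 15 + l)
w = 1625865
√(z(-738, -63) + w) = √((15 - 738) + 1625865) = √(-723 + 1625865) = √1625142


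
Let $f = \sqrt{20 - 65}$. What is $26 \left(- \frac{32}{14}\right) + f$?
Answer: $- \frac{416}{7} + 3 i \sqrt{5} \approx -59.429 + 6.7082 i$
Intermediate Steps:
$f = 3 i \sqrt{5}$ ($f = \sqrt{-45} = 3 i \sqrt{5} \approx 6.7082 i$)
$26 \left(- \frac{32}{14}\right) + f = 26 \left(- \frac{32}{14}\right) + 3 i \sqrt{5} = 26 \left(\left(-32\right) \frac{1}{14}\right) + 3 i \sqrt{5} = 26 \left(- \frac{16}{7}\right) + 3 i \sqrt{5} = - \frac{416}{7} + 3 i \sqrt{5}$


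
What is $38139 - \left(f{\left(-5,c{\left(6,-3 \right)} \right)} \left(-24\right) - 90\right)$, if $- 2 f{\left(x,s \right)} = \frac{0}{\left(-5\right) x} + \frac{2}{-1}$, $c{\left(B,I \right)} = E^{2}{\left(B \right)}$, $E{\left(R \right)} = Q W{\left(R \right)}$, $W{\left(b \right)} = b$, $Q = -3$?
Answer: $38253$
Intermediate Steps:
$E{\left(R \right)} = - 3 R$
$c{\left(B,I \right)} = 9 B^{2}$ ($c{\left(B,I \right)} = \left(- 3 B\right)^{2} = 9 B^{2}$)
$f{\left(x,s \right)} = 1$ ($f{\left(x,s \right)} = - \frac{\frac{0}{\left(-5\right) x} + \frac{2}{-1}}{2} = - \frac{0 \left(- \frac{1}{5 x}\right) + 2 \left(-1\right)}{2} = - \frac{0 - 2}{2} = \left(- \frac{1}{2}\right) \left(-2\right) = 1$)
$38139 - \left(f{\left(-5,c{\left(6,-3 \right)} \right)} \left(-24\right) - 90\right) = 38139 - \left(1 \left(-24\right) - 90\right) = 38139 - \left(-24 - 90\right) = 38139 - -114 = 38139 + 114 = 38253$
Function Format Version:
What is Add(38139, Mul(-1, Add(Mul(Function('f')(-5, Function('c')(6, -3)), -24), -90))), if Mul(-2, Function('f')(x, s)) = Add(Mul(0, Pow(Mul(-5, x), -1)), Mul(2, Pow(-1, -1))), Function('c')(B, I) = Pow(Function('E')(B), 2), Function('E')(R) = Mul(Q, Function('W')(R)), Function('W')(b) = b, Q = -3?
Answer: 38253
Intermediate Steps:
Function('E')(R) = Mul(-3, R)
Function('c')(B, I) = Mul(9, Pow(B, 2)) (Function('c')(B, I) = Pow(Mul(-3, B), 2) = Mul(9, Pow(B, 2)))
Function('f')(x, s) = 1 (Function('f')(x, s) = Mul(Rational(-1, 2), Add(Mul(0, Pow(Mul(-5, x), -1)), Mul(2, Pow(-1, -1)))) = Mul(Rational(-1, 2), Add(Mul(0, Mul(Rational(-1, 5), Pow(x, -1))), Mul(2, -1))) = Mul(Rational(-1, 2), Add(0, -2)) = Mul(Rational(-1, 2), -2) = 1)
Add(38139, Mul(-1, Add(Mul(Function('f')(-5, Function('c')(6, -3)), -24), -90))) = Add(38139, Mul(-1, Add(Mul(1, -24), -90))) = Add(38139, Mul(-1, Add(-24, -90))) = Add(38139, Mul(-1, -114)) = Add(38139, 114) = 38253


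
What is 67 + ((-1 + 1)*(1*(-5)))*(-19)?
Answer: 67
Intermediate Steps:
67 + ((-1 + 1)*(1*(-5)))*(-19) = 67 + (0*(-5))*(-19) = 67 + 0*(-19) = 67 + 0 = 67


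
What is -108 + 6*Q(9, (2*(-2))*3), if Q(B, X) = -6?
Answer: -144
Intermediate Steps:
-108 + 6*Q(9, (2*(-2))*3) = -108 + 6*(-6) = -108 - 36 = -144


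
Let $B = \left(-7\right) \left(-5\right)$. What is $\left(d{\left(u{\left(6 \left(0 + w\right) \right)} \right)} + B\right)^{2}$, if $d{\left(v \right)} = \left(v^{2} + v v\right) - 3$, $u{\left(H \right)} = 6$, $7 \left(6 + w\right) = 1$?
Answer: $10816$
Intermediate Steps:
$w = - \frac{41}{7}$ ($w = -6 + \frac{1}{7} \cdot 1 = -6 + \frac{1}{7} = - \frac{41}{7} \approx -5.8571$)
$d{\left(v \right)} = -3 + 2 v^{2}$ ($d{\left(v \right)} = \left(v^{2} + v^{2}\right) - 3 = 2 v^{2} - 3 = -3 + 2 v^{2}$)
$B = 35$
$\left(d{\left(u{\left(6 \left(0 + w\right) \right)} \right)} + B\right)^{2} = \left(\left(-3 + 2 \cdot 6^{2}\right) + 35\right)^{2} = \left(\left(-3 + 2 \cdot 36\right) + 35\right)^{2} = \left(\left(-3 + 72\right) + 35\right)^{2} = \left(69 + 35\right)^{2} = 104^{2} = 10816$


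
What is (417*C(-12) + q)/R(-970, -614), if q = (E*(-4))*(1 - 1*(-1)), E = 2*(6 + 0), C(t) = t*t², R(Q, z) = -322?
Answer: 360336/161 ≈ 2238.1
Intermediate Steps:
C(t) = t³
E = 12 (E = 2*6 = 12)
q = -96 (q = (12*(-4))*(1 - 1*(-1)) = -48*(1 + 1) = -48*2 = -96)
(417*C(-12) + q)/R(-970, -614) = (417*(-12)³ - 96)/(-322) = (417*(-1728) - 96)*(-1/322) = (-720576 - 96)*(-1/322) = -720672*(-1/322) = 360336/161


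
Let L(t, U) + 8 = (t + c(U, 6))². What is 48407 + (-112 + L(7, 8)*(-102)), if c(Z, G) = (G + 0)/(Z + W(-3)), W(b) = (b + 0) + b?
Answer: 38911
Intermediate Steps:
W(b) = 2*b (W(b) = b + b = 2*b)
c(Z, G) = G/(-6 + Z) (c(Z, G) = (G + 0)/(Z + 2*(-3)) = G/(Z - 6) = G/(-6 + Z))
L(t, U) = -8 + (t + 6/(-6 + U))²
48407 + (-112 + L(7, 8)*(-102)) = 48407 + (-112 + (-8 + (7 + 6/(-6 + 8))²)*(-102)) = 48407 + (-112 + (-8 + (7 + 6/2)²)*(-102)) = 48407 + (-112 + (-8 + (7 + 6*(½))²)*(-102)) = 48407 + (-112 + (-8 + (7 + 3)²)*(-102)) = 48407 + (-112 + (-8 + 10²)*(-102)) = 48407 + (-112 + (-8 + 100)*(-102)) = 48407 + (-112 + 92*(-102)) = 48407 + (-112 - 9384) = 48407 - 9496 = 38911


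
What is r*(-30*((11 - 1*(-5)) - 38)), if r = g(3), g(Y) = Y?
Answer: 1980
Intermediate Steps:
r = 3
r*(-30*((11 - 1*(-5)) - 38)) = 3*(-30*((11 - 1*(-5)) - 38)) = 3*(-30*((11 + 5) - 38)) = 3*(-30*(16 - 38)) = 3*(-30*(-22)) = 3*660 = 1980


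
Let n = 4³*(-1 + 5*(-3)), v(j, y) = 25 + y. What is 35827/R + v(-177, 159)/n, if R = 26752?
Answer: 705/608 ≈ 1.1595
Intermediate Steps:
n = -1024 (n = 64*(-1 - 15) = 64*(-16) = -1024)
35827/R + v(-177, 159)/n = 35827/26752 + (25 + 159)/(-1024) = 35827*(1/26752) + 184*(-1/1024) = 3257/2432 - 23/128 = 705/608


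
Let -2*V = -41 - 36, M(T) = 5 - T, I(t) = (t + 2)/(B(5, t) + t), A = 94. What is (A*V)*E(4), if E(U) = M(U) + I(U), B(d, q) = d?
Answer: 18095/3 ≈ 6031.7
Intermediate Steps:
I(t) = (2 + t)/(5 + t) (I(t) = (t + 2)/(5 + t) = (2 + t)/(5 + t))
E(U) = 5 - U + (2 + U)/(5 + U) (E(U) = (5 - U) + (2 + U)/(5 + U) = 5 - U + (2 + U)/(5 + U))
V = 77/2 (V = -(-41 - 36)/2 = -½*(-77) = 77/2 ≈ 38.500)
(A*V)*E(4) = (94*(77/2))*((27 + 4 - 1*4²)/(5 + 4)) = 3619*((27 + 4 - 1*16)/9) = 3619*((27 + 4 - 16)/9) = 3619*((⅑)*15) = 3619*(5/3) = 18095/3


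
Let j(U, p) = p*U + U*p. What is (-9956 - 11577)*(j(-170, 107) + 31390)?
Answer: 107449670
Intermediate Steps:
j(U, p) = 2*U*p (j(U, p) = U*p + U*p = 2*U*p)
(-9956 - 11577)*(j(-170, 107) + 31390) = (-9956 - 11577)*(2*(-170)*107 + 31390) = -21533*(-36380 + 31390) = -21533*(-4990) = 107449670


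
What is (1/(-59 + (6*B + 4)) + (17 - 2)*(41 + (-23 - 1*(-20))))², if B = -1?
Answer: 1208883361/3721 ≈ 3.2488e+5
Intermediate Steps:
(1/(-59 + (6*B + 4)) + (17 - 2)*(41 + (-23 - 1*(-20))))² = (1/(-59 + (6*(-1) + 4)) + (17 - 2)*(41 + (-23 - 1*(-20))))² = (1/(-59 + (-6 + 4)) + 15*(41 + (-23 + 20)))² = (1/(-59 - 2) + 15*(41 - 3))² = (1/(-61) + 15*38)² = (-1/61 + 570)² = (34769/61)² = 1208883361/3721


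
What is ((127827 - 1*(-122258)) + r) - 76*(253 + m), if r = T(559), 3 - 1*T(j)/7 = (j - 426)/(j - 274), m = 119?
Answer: 3327461/15 ≈ 2.2183e+5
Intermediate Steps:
T(j) = 21 - 7*(-426 + j)/(-274 + j) (T(j) = 21 - 7*(j - 426)/(j - 274) = 21 - 7*(-426 + j)/(-274 + j))
r = 266/15 (r = 14*(-198 + 559)/(-274 + 559) = 14*361/285 = 14*(1/285)*361 = 266/15 ≈ 17.733)
((127827 - 1*(-122258)) + r) - 76*(253 + m) = ((127827 - 1*(-122258)) + 266/15) - 76*(253 + 119) = ((127827 + 122258) + 266/15) - 76*372 = (250085 + 266/15) - 28272 = 3751541/15 - 28272 = 3327461/15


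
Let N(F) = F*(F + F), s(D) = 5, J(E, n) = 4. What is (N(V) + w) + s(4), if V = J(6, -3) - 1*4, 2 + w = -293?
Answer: -290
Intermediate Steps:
w = -295 (w = -2 - 293 = -295)
V = 0 (V = 4 - 1*4 = 4 - 4 = 0)
N(F) = 2*F² (N(F) = F*(2*F) = 2*F²)
(N(V) + w) + s(4) = (2*0² - 295) + 5 = (2*0 - 295) + 5 = (0 - 295) + 5 = -295 + 5 = -290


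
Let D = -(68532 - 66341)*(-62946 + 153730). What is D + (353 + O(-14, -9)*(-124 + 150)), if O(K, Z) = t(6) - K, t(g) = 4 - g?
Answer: -198907079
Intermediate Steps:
O(K, Z) = -2 - K (O(K, Z) = (4 - 1*6) - K = (4 - 6) - K = -2 - K)
D = -198907744 (D = -2191*90784 = -1*198907744 = -198907744)
D + (353 + O(-14, -9)*(-124 + 150)) = -198907744 + (353 + (-2 - 1*(-14))*(-124 + 150)) = -198907744 + (353 + (-2 + 14)*26) = -198907744 + (353 + 12*26) = -198907744 + (353 + 312) = -198907744 + 665 = -198907079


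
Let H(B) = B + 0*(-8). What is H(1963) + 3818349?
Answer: 3820312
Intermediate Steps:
H(B) = B (H(B) = B + 0 = B)
H(1963) + 3818349 = 1963 + 3818349 = 3820312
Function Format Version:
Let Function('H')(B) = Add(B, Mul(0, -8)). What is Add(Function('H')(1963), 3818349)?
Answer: 3820312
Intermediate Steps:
Function('H')(B) = B (Function('H')(B) = Add(B, 0) = B)
Add(Function('H')(1963), 3818349) = Add(1963, 3818349) = 3820312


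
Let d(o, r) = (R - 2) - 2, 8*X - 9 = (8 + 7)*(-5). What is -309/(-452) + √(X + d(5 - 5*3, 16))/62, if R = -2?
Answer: 309/452 + I*√57/124 ≈ 0.68363 + 0.060886*I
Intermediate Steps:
X = -33/4 (X = 9/8 + ((8 + 7)*(-5))/8 = 9/8 + (15*(-5))/8 = 9/8 + (⅛)*(-75) = 9/8 - 75/8 = -33/4 ≈ -8.2500)
d(o, r) = -6 (d(o, r) = (-2 - 2) - 2 = -4 - 2 = -6)
-309/(-452) + √(X + d(5 - 5*3, 16))/62 = -309/(-452) + √(-33/4 - 6)/62 = -309*(-1/452) + √(-57/4)*(1/62) = 309/452 + (I*√57/2)*(1/62) = 309/452 + I*√57/124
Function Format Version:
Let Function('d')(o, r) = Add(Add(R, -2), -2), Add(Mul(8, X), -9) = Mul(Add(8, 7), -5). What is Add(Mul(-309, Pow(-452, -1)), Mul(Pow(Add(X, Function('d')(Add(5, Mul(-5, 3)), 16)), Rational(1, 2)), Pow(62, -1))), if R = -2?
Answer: Add(Rational(309, 452), Mul(Rational(1, 124), I, Pow(57, Rational(1, 2)))) ≈ Add(0.68363, Mul(0.060886, I))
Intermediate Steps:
X = Rational(-33, 4) (X = Add(Rational(9, 8), Mul(Rational(1, 8), Mul(Add(8, 7), -5))) = Add(Rational(9, 8), Mul(Rational(1, 8), Mul(15, -5))) = Add(Rational(9, 8), Mul(Rational(1, 8), -75)) = Add(Rational(9, 8), Rational(-75, 8)) = Rational(-33, 4) ≈ -8.2500)
Function('d')(o, r) = -6 (Function('d')(o, r) = Add(Add(-2, -2), -2) = Add(-4, -2) = -6)
Add(Mul(-309, Pow(-452, -1)), Mul(Pow(Add(X, Function('d')(Add(5, Mul(-5, 3)), 16)), Rational(1, 2)), Pow(62, -1))) = Add(Mul(-309, Pow(-452, -1)), Mul(Pow(Add(Rational(-33, 4), -6), Rational(1, 2)), Pow(62, -1))) = Add(Mul(-309, Rational(-1, 452)), Mul(Pow(Rational(-57, 4), Rational(1, 2)), Rational(1, 62))) = Add(Rational(309, 452), Mul(Mul(Rational(1, 2), I, Pow(57, Rational(1, 2))), Rational(1, 62))) = Add(Rational(309, 452), Mul(Rational(1, 124), I, Pow(57, Rational(1, 2))))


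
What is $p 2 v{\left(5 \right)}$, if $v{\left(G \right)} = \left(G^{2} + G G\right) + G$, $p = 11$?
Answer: $1210$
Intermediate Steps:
$v{\left(G \right)} = G + 2 G^{2}$ ($v{\left(G \right)} = \left(G^{2} + G^{2}\right) + G = 2 G^{2} + G = G + 2 G^{2}$)
$p 2 v{\left(5 \right)} = 11 \cdot 2 \cdot 5 \left(1 + 2 \cdot 5\right) = 22 \cdot 5 \left(1 + 10\right) = 22 \cdot 5 \cdot 11 = 22 \cdot 55 = 1210$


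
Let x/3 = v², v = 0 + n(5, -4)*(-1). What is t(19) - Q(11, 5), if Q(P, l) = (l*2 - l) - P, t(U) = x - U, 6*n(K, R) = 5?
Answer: -131/12 ≈ -10.917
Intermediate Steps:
n(K, R) = ⅚ (n(K, R) = (⅙)*5 = ⅚)
v = -⅚ (v = 0 + (⅚)*(-1) = 0 - ⅚ = -⅚ ≈ -0.83333)
x = 25/12 (x = 3*(-⅚)² = 3*(25/36) = 25/12 ≈ 2.0833)
t(U) = 25/12 - U
Q(P, l) = l - P (Q(P, l) = (2*l - l) - P = l - P)
t(19) - Q(11, 5) = (25/12 - 1*19) - (5 - 1*11) = (25/12 - 19) - (5 - 11) = -203/12 - 1*(-6) = -203/12 + 6 = -131/12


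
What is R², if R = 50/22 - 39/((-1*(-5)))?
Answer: 92416/3025 ≈ 30.551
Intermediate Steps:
R = -304/55 (R = 50*(1/22) - 39/5 = 25/11 - 39*⅕ = 25/11 - 39/5 = -304/55 ≈ -5.5273)
R² = (-304/55)² = 92416/3025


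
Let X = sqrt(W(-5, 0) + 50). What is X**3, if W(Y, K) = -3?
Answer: 47*sqrt(47) ≈ 322.22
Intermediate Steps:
X = sqrt(47) (X = sqrt(-3 + 50) = sqrt(47) ≈ 6.8557)
X**3 = (sqrt(47))**3 = 47*sqrt(47)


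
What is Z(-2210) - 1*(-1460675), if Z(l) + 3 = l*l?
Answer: 6344772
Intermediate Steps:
Z(l) = -3 + l² (Z(l) = -3 + l*l = -3 + l²)
Z(-2210) - 1*(-1460675) = (-3 + (-2210)²) - 1*(-1460675) = (-3 + 4884100) + 1460675 = 4884097 + 1460675 = 6344772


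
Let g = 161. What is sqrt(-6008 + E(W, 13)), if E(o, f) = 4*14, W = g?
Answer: 8*I*sqrt(93) ≈ 77.149*I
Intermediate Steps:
W = 161
E(o, f) = 56
sqrt(-6008 + E(W, 13)) = sqrt(-6008 + 56) = sqrt(-5952) = 8*I*sqrt(93)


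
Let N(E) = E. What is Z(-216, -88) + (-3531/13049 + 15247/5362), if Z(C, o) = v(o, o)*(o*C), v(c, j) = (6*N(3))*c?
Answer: -2106665602671055/69968738 ≈ -3.0109e+7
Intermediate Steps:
v(c, j) = 18*c (v(c, j) = (6*3)*c = 18*c)
Z(C, o) = 18*C*o**2 (Z(C, o) = (18*o)*(o*C) = (18*o)*(C*o) = 18*C*o**2)
Z(-216, -88) + (-3531/13049 + 15247/5362) = 18*(-216)*(-88)**2 + (-3531/13049 + 15247/5362) = 18*(-216)*7744 + (-3531*1/13049 + 15247*(1/5362)) = -30108672 + (-3531/13049 + 15247/5362) = -30108672 + 180024881/69968738 = -2106665602671055/69968738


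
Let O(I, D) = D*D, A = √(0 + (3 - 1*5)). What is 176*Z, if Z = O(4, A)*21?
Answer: -7392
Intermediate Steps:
A = I*√2 (A = √(0 + (3 - 5)) = √(0 - 2) = √(-2) = I*√2 ≈ 1.4142*I)
O(I, D) = D²
Z = -42 (Z = (I*√2)²*21 = -2*21 = -42)
176*Z = 176*(-42) = -7392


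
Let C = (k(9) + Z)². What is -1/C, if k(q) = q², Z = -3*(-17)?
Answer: -1/17424 ≈ -5.7392e-5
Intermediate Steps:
Z = 51
C = 17424 (C = (9² + 51)² = (81 + 51)² = 132² = 17424)
-1/C = -1/17424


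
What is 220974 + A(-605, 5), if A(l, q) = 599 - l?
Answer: 222178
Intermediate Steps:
220974 + A(-605, 5) = 220974 + (599 - 1*(-605)) = 220974 + (599 + 605) = 220974 + 1204 = 222178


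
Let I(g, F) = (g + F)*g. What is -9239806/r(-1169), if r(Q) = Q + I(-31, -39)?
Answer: -9239806/1001 ≈ -9230.6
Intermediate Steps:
I(g, F) = g*(F + g) (I(g, F) = (F + g)*g = g*(F + g))
r(Q) = 2170 + Q (r(Q) = Q - 31*(-39 - 31) = Q - 31*(-70) = Q + 2170 = 2170 + Q)
-9239806/r(-1169) = -9239806/(2170 - 1169) = -9239806/1001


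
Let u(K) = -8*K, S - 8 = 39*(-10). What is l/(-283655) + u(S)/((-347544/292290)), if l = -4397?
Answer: -10557081867343/4107608055 ≈ -2570.1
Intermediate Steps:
S = -382 (S = 8 + 39*(-10) = 8 - 390 = -382)
l/(-283655) + u(S)/((-347544/292290)) = -4397/(-283655) + (-8*(-382))/((-347544/292290)) = -4397*(-1/283655) + 3056/((-347544*1/292290)) = 4397/283655 + 3056/(-57924/48715) = 4397/283655 + 3056*(-48715/57924) = 4397/283655 - 37218260/14481 = -10557081867343/4107608055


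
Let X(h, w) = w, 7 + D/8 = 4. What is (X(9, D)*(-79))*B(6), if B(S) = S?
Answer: 11376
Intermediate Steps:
D = -24 (D = -56 + 8*4 = -56 + 32 = -24)
(X(9, D)*(-79))*B(6) = -24*(-79)*6 = 1896*6 = 11376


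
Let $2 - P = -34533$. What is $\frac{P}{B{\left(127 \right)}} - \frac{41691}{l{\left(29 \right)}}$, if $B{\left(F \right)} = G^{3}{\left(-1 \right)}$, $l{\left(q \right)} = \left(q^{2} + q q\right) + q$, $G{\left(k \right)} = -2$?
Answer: $- \frac{59422913}{13688} \approx -4341.2$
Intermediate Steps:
$P = 34535$ ($P = 2 - -34533 = 2 + 34533 = 34535$)
$l{\left(q \right)} = q + 2 q^{2}$ ($l{\left(q \right)} = \left(q^{2} + q^{2}\right) + q = 2 q^{2} + q = q + 2 q^{2}$)
$B{\left(F \right)} = -8$ ($B{\left(F \right)} = \left(-2\right)^{3} = -8$)
$\frac{P}{B{\left(127 \right)}} - \frac{41691}{l{\left(29 \right)}} = \frac{34535}{-8} - \frac{41691}{29 \left(1 + 2 \cdot 29\right)} = 34535 \left(- \frac{1}{8}\right) - \frac{41691}{29 \left(1 + 58\right)} = - \frac{34535}{8} - \frac{41691}{29 \cdot 59} = - \frac{34535}{8} - \frac{41691}{1711} = - \frac{59422913}{13688}$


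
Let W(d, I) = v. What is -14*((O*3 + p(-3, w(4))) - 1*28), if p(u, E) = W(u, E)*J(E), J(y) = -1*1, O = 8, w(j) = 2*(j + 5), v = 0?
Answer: 56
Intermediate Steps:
W(d, I) = 0
w(j) = 10 + 2*j (w(j) = 2*(5 + j) = 10 + 2*j)
J(y) = -1
p(u, E) = 0 (p(u, E) = 0*(-1) = 0)
-14*((O*3 + p(-3, w(4))) - 1*28) = -14*((8*3 + 0) - 1*28) = -14*((24 + 0) - 28) = -14*(24 - 28) = -14*(-4) = 56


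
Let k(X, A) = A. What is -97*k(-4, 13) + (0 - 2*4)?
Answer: -1269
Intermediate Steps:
-97*k(-4, 13) + (0 - 2*4) = -97*13 + (0 - 2*4) = -1261 + (0 - 8) = -1261 - 8 = -1269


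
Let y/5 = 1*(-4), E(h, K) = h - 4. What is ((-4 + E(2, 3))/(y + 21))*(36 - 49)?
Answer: 78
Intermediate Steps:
E(h, K) = -4 + h
y = -20 (y = 5*(1*(-4)) = 5*(-4) = -20)
((-4 + E(2, 3))/(y + 21))*(36 - 49) = ((-4 + (-4 + 2))/(-20 + 21))*(36 - 49) = ((-4 - 2)/1)*(-13) = -6*1*(-13) = -6*(-13) = 78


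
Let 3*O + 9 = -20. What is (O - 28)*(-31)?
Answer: 3503/3 ≈ 1167.7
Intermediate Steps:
O = -29/3 (O = -3 + (⅓)*(-20) = -3 - 20/3 = -29/3 ≈ -9.6667)
(O - 28)*(-31) = (-29/3 - 28)*(-31) = -113/3*(-31) = 3503/3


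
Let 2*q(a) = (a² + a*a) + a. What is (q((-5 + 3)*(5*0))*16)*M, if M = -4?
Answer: 0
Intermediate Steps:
q(a) = a² + a/2 (q(a) = ((a² + a*a) + a)/2 = ((a² + a²) + a)/2 = (2*a² + a)/2 = (a + 2*a²)/2 = a² + a/2)
(q((-5 + 3)*(5*0))*16)*M = ((((-5 + 3)*(5*0))*(½ + (-5 + 3)*(5*0)))*16)*(-4) = (((-2*0)*(½ - 2*0))*16)*(-4) = ((0*(½ + 0))*16)*(-4) = ((0*(½))*16)*(-4) = (0*16)*(-4) = 0*(-4) = 0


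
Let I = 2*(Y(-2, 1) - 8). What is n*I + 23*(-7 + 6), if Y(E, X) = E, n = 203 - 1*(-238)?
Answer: -8843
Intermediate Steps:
n = 441 (n = 203 + 238 = 441)
I = -20 (I = 2*(-2 - 8) = 2*(-10) = -20)
n*I + 23*(-7 + 6) = 441*(-20) + 23*(-7 + 6) = -8820 + 23*(-1) = -8820 - 23 = -8843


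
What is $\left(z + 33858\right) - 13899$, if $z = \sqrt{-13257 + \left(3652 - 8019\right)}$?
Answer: $19959 + 2 i \sqrt{4406} \approx 19959.0 + 132.76 i$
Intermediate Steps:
$z = 2 i \sqrt{4406}$ ($z = \sqrt{-13257 + \left(3652 - 8019\right)} = \sqrt{-13257 - 4367} = \sqrt{-17624} = 2 i \sqrt{4406} \approx 132.76 i$)
$\left(z + 33858\right) - 13899 = \left(2 i \sqrt{4406} + 33858\right) - 13899 = \left(33858 + 2 i \sqrt{4406}\right) - 13899 = 19959 + 2 i \sqrt{4406}$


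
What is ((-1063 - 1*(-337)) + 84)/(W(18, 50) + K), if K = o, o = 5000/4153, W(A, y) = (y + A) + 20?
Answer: -444371/61744 ≈ -7.1970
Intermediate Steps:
W(A, y) = 20 + A + y (W(A, y) = (A + y) + 20 = 20 + A + y)
o = 5000/4153 (o = 5000*(1/4153) = 5000/4153 ≈ 1.2039)
K = 5000/4153 ≈ 1.2039
((-1063 - 1*(-337)) + 84)/(W(18, 50) + K) = ((-1063 - 1*(-337)) + 84)/((20 + 18 + 50) + 5000/4153) = ((-1063 + 337) + 84)/(88 + 5000/4153) = (-726 + 84)/(370464/4153) = -642*4153/370464 = -444371/61744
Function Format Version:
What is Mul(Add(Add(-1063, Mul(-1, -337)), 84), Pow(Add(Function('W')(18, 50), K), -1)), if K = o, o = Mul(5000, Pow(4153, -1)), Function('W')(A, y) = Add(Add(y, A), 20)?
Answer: Rational(-444371, 61744) ≈ -7.1970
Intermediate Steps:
Function('W')(A, y) = Add(20, A, y) (Function('W')(A, y) = Add(Add(A, y), 20) = Add(20, A, y))
o = Rational(5000, 4153) (o = Mul(5000, Rational(1, 4153)) = Rational(5000, 4153) ≈ 1.2039)
K = Rational(5000, 4153) ≈ 1.2039
Mul(Add(Add(-1063, Mul(-1, -337)), 84), Pow(Add(Function('W')(18, 50), K), -1)) = Mul(Add(Add(-1063, Mul(-1, -337)), 84), Pow(Add(Add(20, 18, 50), Rational(5000, 4153)), -1)) = Mul(Add(Add(-1063, 337), 84), Pow(Add(88, Rational(5000, 4153)), -1)) = Mul(Add(-726, 84), Pow(Rational(370464, 4153), -1)) = Mul(-642, Rational(4153, 370464)) = Rational(-444371, 61744)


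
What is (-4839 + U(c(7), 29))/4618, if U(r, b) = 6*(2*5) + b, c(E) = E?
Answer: -2375/2309 ≈ -1.0286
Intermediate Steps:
U(r, b) = 60 + b (U(r, b) = 6*10 + b = 60 + b)
(-4839 + U(c(7), 29))/4618 = (-4839 + (60 + 29))/4618 = (-4839 + 89)*(1/4618) = -4750*1/4618 = -2375/2309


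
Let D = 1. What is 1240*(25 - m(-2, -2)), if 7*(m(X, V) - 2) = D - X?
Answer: 195920/7 ≈ 27989.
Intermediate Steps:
m(X, V) = 15/7 - X/7 (m(X, V) = 2 + (1 - X)/7 = 2 + (⅐ - X/7) = 15/7 - X/7)
1240*(25 - m(-2, -2)) = 1240*(25 - (15/7 - ⅐*(-2))) = 1240*(25 - (15/7 + 2/7)) = 1240*(25 - 1*17/7) = 1240*(25 - 17/7) = 1240*(158/7) = 195920/7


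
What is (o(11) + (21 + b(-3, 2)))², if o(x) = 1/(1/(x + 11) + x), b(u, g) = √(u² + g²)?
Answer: 27033262/59049 + 10250*√13/243 ≈ 609.90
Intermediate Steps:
b(u, g) = √(g² + u²)
o(x) = 1/(x + 1/(11 + x)) (o(x) = 1/(1/(11 + x) + x) = 1/(x + 1/(11 + x)))
(o(11) + (21 + b(-3, 2)))² = ((11 + 11)/(1 + 11² + 11*11) + (21 + √(2² + (-3)²)))² = (22/(1 + 121 + 121) + (21 + √(4 + 9)))² = (22/243 + (21 + √13))² = (5125/243 + √13)²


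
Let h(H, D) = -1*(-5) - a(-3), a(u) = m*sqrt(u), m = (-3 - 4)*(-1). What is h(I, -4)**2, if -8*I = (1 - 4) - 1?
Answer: (5 - 7*I*sqrt(3))**2 ≈ -122.0 - 121.24*I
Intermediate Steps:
m = 7 (m = -7*(-1) = 7)
a(u) = 7*sqrt(u)
I = 1/2 (I = -((1 - 4) - 1)/8 = -(-3 - 1)/8 = -1/8*(-4) = 1/2 ≈ 0.50000)
h(H, D) = 5 - 7*I*sqrt(3) (h(H, D) = -1*(-5) - 7*sqrt(-3) = 5 - 7*I*sqrt(3))
h(I, -4)**2 = (5 - 7*I*sqrt(3))**2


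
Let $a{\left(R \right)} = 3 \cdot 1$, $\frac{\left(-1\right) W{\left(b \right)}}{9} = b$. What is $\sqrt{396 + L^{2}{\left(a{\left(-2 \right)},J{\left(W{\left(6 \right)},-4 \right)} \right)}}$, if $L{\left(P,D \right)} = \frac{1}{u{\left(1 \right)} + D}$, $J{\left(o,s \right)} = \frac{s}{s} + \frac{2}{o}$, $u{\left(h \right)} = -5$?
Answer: $\frac{3 \sqrt{522845}}{109} \approx 19.901$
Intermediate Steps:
$W{\left(b \right)} = - 9 b$
$a{\left(R \right)} = 3$
$J{\left(o,s \right)} = 1 + \frac{2}{o}$
$L{\left(P,D \right)} = \frac{1}{-5 + D}$
$\sqrt{396 + L^{2}{\left(a{\left(-2 \right)},J{\left(W{\left(6 \right)},-4 \right)} \right)}} = \sqrt{396 + \left(\frac{1}{-5 + \frac{2 - 54}{\left(-9\right) 6}}\right)^{2}} = \sqrt{396 + \left(\frac{1}{-5 + \frac{2 - 54}{-54}}\right)^{2}} = \sqrt{396 + \left(\frac{1}{-5 - - \frac{26}{27}}\right)^{2}} = \sqrt{396 + \left(\frac{1}{-5 + \frac{26}{27}}\right)^{2}} = \sqrt{396 + \left(\frac{1}{- \frac{109}{27}}\right)^{2}} = \sqrt{396 + \left(- \frac{27}{109}\right)^{2}} = \sqrt{396 + \frac{729}{11881}} = \sqrt{\frac{4705605}{11881}} = \frac{3 \sqrt{522845}}{109}$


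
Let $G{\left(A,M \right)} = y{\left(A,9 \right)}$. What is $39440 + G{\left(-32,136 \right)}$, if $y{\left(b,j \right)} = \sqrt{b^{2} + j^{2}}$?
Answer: $39440 + \sqrt{1105} \approx 39473.0$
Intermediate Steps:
$G{\left(A,M \right)} = \sqrt{81 + A^{2}}$ ($G{\left(A,M \right)} = \sqrt{A^{2} + 9^{2}} = \sqrt{A^{2} + 81} = \sqrt{81 + A^{2}}$)
$39440 + G{\left(-32,136 \right)} = 39440 + \sqrt{81 + \left(-32\right)^{2}} = 39440 + \sqrt{81 + 1024} = 39440 + \sqrt{1105}$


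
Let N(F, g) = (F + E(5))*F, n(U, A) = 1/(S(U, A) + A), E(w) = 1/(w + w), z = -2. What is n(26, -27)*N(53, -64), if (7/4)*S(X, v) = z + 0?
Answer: -197001/1970 ≈ -100.00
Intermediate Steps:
E(w) = 1/(2*w)
S(X, v) = -8/7 (S(X, v) = 4*(-2 + 0)/7 = (4/7)*(-2) = -8/7)
n(U, A) = 1/(-8/7 + A)
N(F, g) = F*(⅒ + F) (N(F, g) = (F + (½)/5)*F = (F + (½)*(⅕))*F = (F + ⅒)*F = (⅒ + F)*F = F*(⅒ + F))
n(26, -27)*N(53, -64) = (7/(-8 + 7*(-27)))*(53*(⅒ + 53)) = (7/(-8 - 189))*(53*(531/10)) = (7/(-197))*(28143/10) = (7*(-1/197))*(28143/10) = -7/197*28143/10 = -197001/1970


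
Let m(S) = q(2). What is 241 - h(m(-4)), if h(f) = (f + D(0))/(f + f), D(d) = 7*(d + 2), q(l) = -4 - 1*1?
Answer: 2419/10 ≈ 241.90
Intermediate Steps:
q(l) = -5 (q(l) = -4 - 1 = -5)
m(S) = -5
D(d) = 14 + 7*d (D(d) = 7*(2 + d) = 14 + 7*d)
h(f) = (14 + f)/(2*f) (h(f) = (f + (14 + 7*0))/(f + f) = (f + (14 + 0))/((2*f)) = (f + 14)*(1/(2*f)) = (14 + f)*(1/(2*f)) = (14 + f)/(2*f))
241 - h(m(-4)) = 241 - (14 - 5)/(2*(-5)) = 241 - (-1)*9/(2*5) = 241 - 1*(-9/10) = 241 + 9/10 = 2419/10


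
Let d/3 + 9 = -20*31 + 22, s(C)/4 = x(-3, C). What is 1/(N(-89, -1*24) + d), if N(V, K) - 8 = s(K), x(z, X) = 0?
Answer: -1/1813 ≈ -0.00055157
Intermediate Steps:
s(C) = 0 (s(C) = 4*0 = 0)
N(V, K) = 8 (N(V, K) = 8 + 0 = 8)
d = -1821 (d = -27 + 3*(-20*31 + 22) = -27 + 3*(-620 + 22) = -27 + 3*(-598) = -27 - 1794 = -1821)
1/(N(-89, -1*24) + d) = 1/(8 - 1821) = 1/(-1813) = -1/1813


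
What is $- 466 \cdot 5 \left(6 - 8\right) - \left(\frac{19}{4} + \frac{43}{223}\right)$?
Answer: $\frac{4152311}{892} \approx 4655.1$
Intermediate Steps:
$- 466 \cdot 5 \left(6 - 8\right) - \left(\frac{19}{4} + \frac{43}{223}\right) = - 466 \cdot 5 \left(-2\right) - \frac{4409}{892} = \left(-466\right) \left(-10\right) - \frac{4409}{892} = 4660 - \frac{4409}{892} = \frac{4152311}{892}$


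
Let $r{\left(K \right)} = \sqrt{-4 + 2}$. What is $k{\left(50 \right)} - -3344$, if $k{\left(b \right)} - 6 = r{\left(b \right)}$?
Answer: $3350 + i \sqrt{2} \approx 3350.0 + 1.4142 i$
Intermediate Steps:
$r{\left(K \right)} = i \sqrt{2}$ ($r{\left(K \right)} = \sqrt{-2} = i \sqrt{2}$)
$k{\left(b \right)} = 6 + i \sqrt{2}$
$k{\left(50 \right)} - -3344 = \left(6 + i \sqrt{2}\right) - -3344 = \left(6 + i \sqrt{2}\right) + 3344 = 3350 + i \sqrt{2}$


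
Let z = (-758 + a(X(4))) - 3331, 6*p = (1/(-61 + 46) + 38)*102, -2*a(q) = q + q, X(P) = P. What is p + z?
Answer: -51722/15 ≈ -3448.1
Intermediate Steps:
a(q) = -q (a(q) = -(q + q)/2 = -q)
p = 9673/15 (p = ((1/(-61 + 46) + 38)*102)/6 = ((1/(-15) + 38)*102)/6 = ((-1/15 + 38)*102)/6 = ((569/15)*102)/6 = (⅙)*(19346/5) = 9673/15 ≈ 644.87)
z = -4093 (z = (-758 - 1*4) - 3331 = (-758 - 4) - 3331 = -762 - 3331 = -4093)
p + z = 9673/15 - 4093 = -51722/15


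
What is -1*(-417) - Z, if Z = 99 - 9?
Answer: 327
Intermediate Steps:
Z = 90
-1*(-417) - Z = -1*(-417) - 1*90 = 417 - 90 = 327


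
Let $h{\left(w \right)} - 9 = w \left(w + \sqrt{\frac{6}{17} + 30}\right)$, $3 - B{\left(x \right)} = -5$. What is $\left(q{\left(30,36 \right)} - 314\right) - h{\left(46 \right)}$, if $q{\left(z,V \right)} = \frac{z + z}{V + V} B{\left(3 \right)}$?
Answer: $- \frac{7297}{3} - \frac{92 \sqrt{2193}}{17} \approx -2685.8$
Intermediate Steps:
$B{\left(x \right)} = 8$ ($B{\left(x \right)} = 3 - -5 = 3 + 5 = 8$)
$q{\left(z,V \right)} = \frac{8 z}{V}$ ($q{\left(z,V \right)} = \frac{z + z}{V + V} 8 = \frac{2 z}{2 V} 8 = 2 z \frac{1}{2 V} 8 = \frac{z}{V} 8 = \frac{8 z}{V}$)
$h{\left(w \right)} = 9 + w \left(w + \frac{2 \sqrt{2193}}{17}\right)$ ($h{\left(w \right)} = 9 + w \left(w + \sqrt{\frac{6}{17} + 30}\right) = 9 + w \left(w + \sqrt{\frac{516}{17}}\right) = 9 + w \left(w + \frac{2 \sqrt{2193}}{17}\right)$)
$\left(q{\left(30,36 \right)} - 314\right) - h{\left(46 \right)} = \left(8 \cdot 30 \cdot \frac{1}{36} - 314\right) - \left(9 + 46^{2} + \frac{2}{17} \cdot 46 \sqrt{2193}\right) = \left(8 \cdot 30 \cdot \frac{1}{36} - 314\right) - \left(9 + 2116 + \frac{92 \sqrt{2193}}{17}\right) = \left(\frac{20}{3} - 314\right) - \left(2125 + \frac{92 \sqrt{2193}}{17}\right) = - \frac{922}{3} - \left(2125 + \frac{92 \sqrt{2193}}{17}\right) = - \frac{7297}{3} - \frac{92 \sqrt{2193}}{17}$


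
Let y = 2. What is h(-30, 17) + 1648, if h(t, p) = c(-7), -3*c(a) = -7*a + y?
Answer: 1631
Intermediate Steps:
c(a) = -⅔ + 7*a/3 (c(a) = -(-7*a + 2)/3 = -(2 - 7*a)/3 = -⅔ + 7*a/3)
h(t, p) = -17 (h(t, p) = -⅔ + (7/3)*(-7) = -⅔ - 49/3 = -17)
h(-30, 17) + 1648 = -17 + 1648 = 1631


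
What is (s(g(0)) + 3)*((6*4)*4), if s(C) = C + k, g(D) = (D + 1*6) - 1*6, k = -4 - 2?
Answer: -288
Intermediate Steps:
k = -6
g(D) = D (g(D) = (D + 6) - 6 = (6 + D) - 6 = D)
s(C) = -6 + C (s(C) = C - 6 = -6 + C)
(s(g(0)) + 3)*((6*4)*4) = ((-6 + 0) + 3)*((6*4)*4) = (-6 + 3)*(24*4) = -3*96 = -288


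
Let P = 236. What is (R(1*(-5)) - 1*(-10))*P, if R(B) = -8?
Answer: 472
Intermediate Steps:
(R(1*(-5)) - 1*(-10))*P = (-8 - 1*(-10))*236 = (-8 + 10)*236 = 2*236 = 472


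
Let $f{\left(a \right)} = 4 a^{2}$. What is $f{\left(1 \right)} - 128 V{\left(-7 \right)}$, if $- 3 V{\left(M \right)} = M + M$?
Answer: $- \frac{1780}{3} \approx -593.33$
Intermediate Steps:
$V{\left(M \right)} = - \frac{2 M}{3}$ ($V{\left(M \right)} = - \frac{M + M}{3} = - \frac{2 M}{3}$)
$f{\left(1 \right)} - 128 V{\left(-7 \right)} = 4 \cdot 1^{2} - 128 \left(\left(- \frac{2}{3}\right) \left(-7\right)\right) = 4 \cdot 1 - \frac{1792}{3} = 4 - \frac{1792}{3} = - \frac{1780}{3}$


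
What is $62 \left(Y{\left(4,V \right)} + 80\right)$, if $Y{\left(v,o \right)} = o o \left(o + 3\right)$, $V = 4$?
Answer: $11904$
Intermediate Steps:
$Y{\left(v,o \right)} = o^{2} \left(3 + o\right)$
$62 \left(Y{\left(4,V \right)} + 80\right) = 62 \left(4^{2} \left(3 + 4\right) + 80\right) = 62 \left(16 \cdot 7 + 80\right) = 62 \left(112 + 80\right) = 62 \cdot 192 = 11904$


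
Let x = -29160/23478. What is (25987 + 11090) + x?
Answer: 145077441/3913 ≈ 37076.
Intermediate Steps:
x = -4860/3913 (x = -29160*1/23478 = -4860/3913 ≈ -1.2420)
(25987 + 11090) + x = (25987 + 11090) - 4860/3913 = 37077 - 4860/3913 = 145077441/3913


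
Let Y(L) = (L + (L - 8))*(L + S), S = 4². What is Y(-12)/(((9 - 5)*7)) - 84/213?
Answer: -2468/497 ≈ -4.9658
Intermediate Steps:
S = 16
Y(L) = (-8 + 2*L)*(16 + L) (Y(L) = (L + (L - 8))*(L + 16) = (L + (-8 + L))*(16 + L) = (-8 + 2*L)*(16 + L))
Y(-12)/(((9 - 5)*7)) - 84/213 = (-128 + 2*(-12)² + 24*(-12))/(((9 - 5)*7)) - 84/213 = (-128 + 2*144 - 288)/((4*7)) - 84*1/213 = (-128 + 288 - 288)/28 - 28/71 = -128*1/28 - 28/71 = -32/7 - 28/71 = -2468/497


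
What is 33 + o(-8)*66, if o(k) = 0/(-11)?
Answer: 33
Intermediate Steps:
o(k) = 0 (o(k) = 0*(-1/11) = 0)
33 + o(-8)*66 = 33 + 0*66 = 33 + 0 = 33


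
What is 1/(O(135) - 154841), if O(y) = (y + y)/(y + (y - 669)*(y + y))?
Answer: -1067/165215349 ≈ -6.4582e-6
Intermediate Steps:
O(y) = 2*y/(y + 2*y*(-669 + y)) (O(y) = (2*y)/(y + (-669 + y)*(2*y)) = (2*y)/(y + 2*y*(-669 + y)) = 2*y/(y + 2*y*(-669 + y)))
1/(O(135) - 154841) = 1/(2/(-1337 + 2*135) - 154841) = 1/(2/(-1337 + 270) - 154841) = 1/(2/(-1067) - 154841) = 1/(2*(-1/1067) - 154841) = 1/(-2/1067 - 154841) = 1/(-165215349/1067) = -1067/165215349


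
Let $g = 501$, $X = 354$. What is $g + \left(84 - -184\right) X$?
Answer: $95373$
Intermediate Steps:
$g + \left(84 - -184\right) X = 501 + \left(84 - -184\right) 354 = 501 + \left(84 + 184\right) 354 = 501 + 268 \cdot 354 = 501 + 94872 = 95373$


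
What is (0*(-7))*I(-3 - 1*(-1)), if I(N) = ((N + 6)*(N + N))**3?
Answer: 0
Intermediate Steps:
I(N) = 8*N**3*(6 + N)**3 (I(N) = ((6 + N)*(2*N))**3 = (2*N*(6 + N))**3 = 8*N**3*(6 + N)**3)
(0*(-7))*I(-3 - 1*(-1)) = (0*(-7))*(8*(-3 - 1*(-1))**3*(6 + (-3 - 1*(-1)))**3) = 0*(8*(-3 + 1)**3*(6 + (-3 + 1))**3) = 0*(8*(-2)**3*(6 - 2)**3) = 0*(8*(-8)*4**3) = 0*(8*(-8)*64) = 0*(-4096) = 0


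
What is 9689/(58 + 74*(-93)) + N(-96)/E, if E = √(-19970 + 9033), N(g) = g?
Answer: -9689/6824 + 96*I*√10937/10937 ≈ -1.4198 + 0.91796*I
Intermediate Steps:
E = I*√10937 (E = √(-10937) = I*√10937 ≈ 104.58*I)
9689/(58 + 74*(-93)) + N(-96)/E = 9689/(58 + 74*(-93)) - 96*(-I*√10937/10937) = 9689/(58 - 6882) - (-96)*I*√10937/10937 = 9689/(-6824) + 96*I*√10937/10937 = 9689*(-1/6824) + 96*I*√10937/10937 = -9689/6824 + 96*I*√10937/10937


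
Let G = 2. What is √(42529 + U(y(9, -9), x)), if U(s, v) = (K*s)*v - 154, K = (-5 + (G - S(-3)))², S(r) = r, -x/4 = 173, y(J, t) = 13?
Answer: 5*√1695 ≈ 205.85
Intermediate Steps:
x = -692 (x = -4*173 = -692)
K = 0 (K = (-5 + (2 - 1*(-3)))² = (-5 + (2 + 3))² = (-5 + 5)² = 0² = 0)
U(s, v) = -154 (U(s, v) = (0*s)*v - 154 = 0*v - 154 = 0 - 154 = -154)
√(42529 + U(y(9, -9), x)) = √(42529 - 154) = √42375 = 5*√1695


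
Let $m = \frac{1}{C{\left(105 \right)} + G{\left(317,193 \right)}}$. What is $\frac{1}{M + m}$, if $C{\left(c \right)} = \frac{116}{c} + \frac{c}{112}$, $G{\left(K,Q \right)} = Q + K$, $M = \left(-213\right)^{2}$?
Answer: $\frac{860231}{39027821919} \approx 2.2041 \cdot 10^{-5}$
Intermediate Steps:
$M = 45369$
$G{\left(K,Q \right)} = K + Q$
$C{\left(c \right)} = \frac{116}{c} + \frac{c}{112}$ ($C{\left(c \right)} = \frac{116}{c} + c \frac{1}{112} = \frac{116}{c} + \frac{c}{112}$)
$m = \frac{1680}{860231}$ ($m = \frac{1}{\left(\frac{116}{105} + \frac{1}{112} \cdot 105\right) + \left(317 + 193\right)} = \frac{1}{\left(116 \cdot \frac{1}{105} + \frac{15}{16}\right) + 510} = \frac{1}{\left(\frac{116}{105} + \frac{15}{16}\right) + 510} = \frac{1}{\frac{3431}{1680} + 510} = \frac{1}{\frac{860231}{1680}} = \frac{1680}{860231} \approx 0.001953$)
$\frac{1}{M + m} = \frac{1}{45369 + \frac{1680}{860231}} = \frac{1}{\frac{39027821919}{860231}} = \frac{860231}{39027821919}$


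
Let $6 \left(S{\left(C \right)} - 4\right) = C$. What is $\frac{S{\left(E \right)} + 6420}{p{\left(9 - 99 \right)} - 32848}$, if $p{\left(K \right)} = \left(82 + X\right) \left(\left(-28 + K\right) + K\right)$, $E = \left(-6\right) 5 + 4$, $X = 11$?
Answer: $- \frac{19259}{156576} \approx -0.123$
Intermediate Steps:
$E = -26$ ($E = -30 + 4 = -26$)
$S{\left(C \right)} = 4 + \frac{C}{6}$
$p{\left(K \right)} = -2604 + 186 K$ ($p{\left(K \right)} = \left(82 + 11\right) \left(\left(-28 + K\right) + K\right) = 93 \left(-28 + 2 K\right) = -2604 + 186 K$)
$\frac{S{\left(E \right)} + 6420}{p{\left(9 - 99 \right)} - 32848} = \frac{\left(4 + \frac{1}{6} \left(-26\right)\right) + 6420}{\left(-2604 + 186 \left(9 - 99\right)\right) - 32848} = \frac{\left(4 - \frac{13}{3}\right) + 6420}{\left(-2604 + 186 \left(9 - 99\right)\right) - 32848} = \frac{- \frac{1}{3} + 6420}{\left(-2604 + 186 \left(-90\right)\right) - 32848} = \frac{19259}{3 \left(\left(-2604 - 16740\right) - 32848\right)} = \frac{19259}{3 \left(-19344 - 32848\right)} = \frac{19259}{3 \left(-52192\right)} = \frac{19259}{3} \left(- \frac{1}{52192}\right) = - \frac{19259}{156576}$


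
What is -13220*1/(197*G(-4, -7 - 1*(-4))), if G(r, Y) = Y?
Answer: 13220/591 ≈ 22.369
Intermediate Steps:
-13220*1/(197*G(-4, -7 - 1*(-4))) = -13220*1/(197*(-7 - 1*(-4))) = -13220*1/(197*(-7 + 4)) = -13220/(197*(-3)) = -13220/(-591) = -13220*(-1/591) = 13220/591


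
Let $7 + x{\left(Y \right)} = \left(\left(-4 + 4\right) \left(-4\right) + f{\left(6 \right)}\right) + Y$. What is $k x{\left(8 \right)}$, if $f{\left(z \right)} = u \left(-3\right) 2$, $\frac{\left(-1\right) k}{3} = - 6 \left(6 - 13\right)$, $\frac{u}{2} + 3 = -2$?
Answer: $-7686$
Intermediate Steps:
$u = -10$ ($u = -6 + 2 \left(-2\right) = -6 - 4 = -10$)
$k = -126$ ($k = - 3 \left(- 6 \left(6 - 13\right)\right) = - 3 \left(\left(-6\right) \left(-7\right)\right) = \left(-3\right) 42 = -126$)
$f{\left(z \right)} = 60$ ($f{\left(z \right)} = \left(-10\right) \left(-3\right) 2 = 30 \cdot 2 = 60$)
$x{\left(Y \right)} = 53 + Y$ ($x{\left(Y \right)} = -7 + \left(\left(\left(-4 + 4\right) \left(-4\right) + 60\right) + Y\right) = -7 + \left(\left(0 \left(-4\right) + 60\right) + Y\right) = -7 + \left(\left(0 + 60\right) + Y\right) = -7 + \left(60 + Y\right) = 53 + Y$)
$k x{\left(8 \right)} = - 126 \left(53 + 8\right) = \left(-126\right) 61 = -7686$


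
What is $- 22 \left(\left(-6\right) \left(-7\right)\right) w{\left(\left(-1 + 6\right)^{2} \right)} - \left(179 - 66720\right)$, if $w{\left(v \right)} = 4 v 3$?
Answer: $-210659$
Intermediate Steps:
$w{\left(v \right)} = 12 v$
$- 22 \left(\left(-6\right) \left(-7\right)\right) w{\left(\left(-1 + 6\right)^{2} \right)} - \left(179 - 66720\right) = - 22 \left(\left(-6\right) \left(-7\right)\right) 12 \left(-1 + 6\right)^{2} - \left(179 - 66720\right) = \left(-22\right) 42 \cdot 12 \cdot 5^{2} - \left(179 - 66720\right) = - 924 \cdot 12 \cdot 25 - -66541 = \left(-924\right) 300 + 66541 = -277200 + 66541 = -210659$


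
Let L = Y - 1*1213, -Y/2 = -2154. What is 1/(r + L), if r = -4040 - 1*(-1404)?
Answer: 1/459 ≈ 0.0021787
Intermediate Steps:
Y = 4308 (Y = -2*(-2154) = 4308)
r = -2636 (r = -4040 + 1404 = -2636)
L = 3095 (L = 4308 - 1*1213 = 4308 - 1213 = 3095)
1/(r + L) = 1/(-2636 + 3095) = 1/459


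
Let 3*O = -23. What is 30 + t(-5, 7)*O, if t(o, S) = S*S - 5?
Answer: -922/3 ≈ -307.33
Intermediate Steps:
t(o, S) = -5 + S² (t(o, S) = S² - 5 = -5 + S²)
O = -23/3 (O = (⅓)*(-23) = -23/3 ≈ -7.6667)
30 + t(-5, 7)*O = 30 + (-5 + 7²)*(-23/3) = 30 + (-5 + 49)*(-23/3) = 30 + 44*(-23/3) = 30 - 1012/3 = -922/3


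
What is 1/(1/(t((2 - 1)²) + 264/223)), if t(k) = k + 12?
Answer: 3163/223 ≈ 14.184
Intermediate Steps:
t(k) = 12 + k
1/(1/(t((2 - 1)²) + 264/223)) = 1/(1/((12 + (2 - 1)²) + 264/223)) = 1/(1/((12 + 1²) + 264*(1/223))) = 1/(1/((12 + 1) + 264/223)) = 1/(1/(13 + 264/223)) = 1/(1/(3163/223)) = 1/(223/3163) = 3163/223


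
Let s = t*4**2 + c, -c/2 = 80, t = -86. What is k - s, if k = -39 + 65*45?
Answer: 4422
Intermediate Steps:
k = 2886 (k = -39 + 2925 = 2886)
c = -160 (c = -2*80 = -160)
s = -1536 (s = -86*4**2 - 160 = -86*16 - 160 = -1376 - 160 = -1536)
k - s = 2886 - 1*(-1536) = 2886 + 1536 = 4422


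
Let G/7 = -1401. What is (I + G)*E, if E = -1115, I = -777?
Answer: 11801160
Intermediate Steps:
G = -9807 (G = 7*(-1401) = -9807)
(I + G)*E = (-777 - 9807)*(-1115) = -10584*(-1115) = 11801160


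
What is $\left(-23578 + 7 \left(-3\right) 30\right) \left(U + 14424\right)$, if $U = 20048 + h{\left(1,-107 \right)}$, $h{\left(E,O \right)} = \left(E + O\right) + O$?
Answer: $-829341872$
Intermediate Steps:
$h{\left(E,O \right)} = E + 2 O$
$U = 19835$ ($U = 20048 + \left(1 + 2 \left(-107\right)\right) = 20048 + \left(1 - 214\right) = 20048 - 213 = 19835$)
$\left(-23578 + 7 \left(-3\right) 30\right) \left(U + 14424\right) = \left(-23578 + 7 \left(-3\right) 30\right) \left(19835 + 14424\right) = \left(-23578 - 630\right) 34259 = \left(-24208\right) 34259 = -829341872$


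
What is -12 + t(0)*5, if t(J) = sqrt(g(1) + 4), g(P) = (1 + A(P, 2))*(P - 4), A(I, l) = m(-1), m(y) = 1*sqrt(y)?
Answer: -12 + 5*sqrt(1 - 3*I) ≈ -4.7869 - 5.1989*I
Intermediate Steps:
m(y) = sqrt(y)
A(I, l) = I (A(I, l) = sqrt(-1) = I)
g(P) = (1 + I)*(-4 + P) (g(P) = (1 + I)*(P - 4) = (1 + I)*(-4 + P))
t(J) = sqrt(1 - 3*I) (t(J) = sqrt((-4 + 1 - 4*I + I*1) + 4) = sqrt((-4 + 1 - 4*I + I) + 4) = sqrt((-3 - 3*I) + 4) = sqrt(1 - 3*I))
-12 + t(0)*5 = -12 + sqrt(1 - 3*I)*5 = -12 + 5*sqrt(1 - 3*I)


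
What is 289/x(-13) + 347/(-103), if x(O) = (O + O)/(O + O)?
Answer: 29420/103 ≈ 285.63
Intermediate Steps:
x(O) = 1 (x(O) = (2*O)/((2*O)) = (2*O)*(1/(2*O)) = 1)
289/x(-13) + 347/(-103) = 289/1 + 347/(-103) = 289*1 + 347*(-1/103) = 289 - 347/103 = 29420/103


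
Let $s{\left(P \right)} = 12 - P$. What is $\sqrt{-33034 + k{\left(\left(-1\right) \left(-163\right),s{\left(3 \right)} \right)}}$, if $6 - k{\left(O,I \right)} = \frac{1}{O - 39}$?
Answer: $\frac{i \sqrt{126959663}}{62} \approx 181.74 i$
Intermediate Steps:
$k{\left(O,I \right)} = 6 - \frac{1}{-39 + O}$ ($k{\left(O,I \right)} = 6 - \frac{1}{O - 39} = 6 - \frac{1}{-39 + O}$)
$\sqrt{-33034 + k{\left(\left(-1\right) \left(-163\right),s{\left(3 \right)} \right)}} = \sqrt{-33034 + \frac{-235 + 6 \left(\left(-1\right) \left(-163\right)\right)}{-39 - -163}} = \sqrt{-33034 + \frac{-235 + 6 \cdot 163}{-39 + 163}} = \sqrt{-33034 + \frac{-235 + 978}{124}} = \sqrt{-33034 + \frac{1}{124} \cdot 743} = \sqrt{-33034 + \frac{743}{124}} = \sqrt{- \frac{4095473}{124}} = \frac{i \sqrt{126959663}}{62}$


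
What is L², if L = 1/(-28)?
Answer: 1/784 ≈ 0.0012755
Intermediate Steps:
L = -1/28 ≈ -0.035714
L² = (-1/28)² = 1/784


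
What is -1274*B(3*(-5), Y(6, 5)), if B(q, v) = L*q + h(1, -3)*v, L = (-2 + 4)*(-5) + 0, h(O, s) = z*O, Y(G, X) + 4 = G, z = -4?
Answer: -180908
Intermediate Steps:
Y(G, X) = -4 + G
h(O, s) = -4*O
L = -10 (L = 2*(-5) + 0 = -10 + 0 = -10)
B(q, v) = -10*q - 4*v (B(q, v) = -10*q + (-4*1)*v = -10*q - 4*v)
-1274*B(3*(-5), Y(6, 5)) = -1274*(-30*(-5) - 4*(-4 + 6)) = -1274*(-10*(-15) - 4*2) = -1274*(150 - 8) = -1274*142 = -180908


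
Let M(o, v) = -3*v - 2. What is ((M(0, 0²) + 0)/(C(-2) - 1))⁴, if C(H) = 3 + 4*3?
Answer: 1/2401 ≈ 0.00041649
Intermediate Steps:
M(o, v) = -2 - 3*v
C(H) = 15 (C(H) = 3 + 12 = 15)
((M(0, 0²) + 0)/(C(-2) - 1))⁴ = (((-2 - 3*0²) + 0)/(15 - 1))⁴ = (((-2 - 3*0) + 0)/14)⁴ = (((-2 + 0) + 0)*(1/14))⁴ = ((-2 + 0)*(1/14))⁴ = (-2*1/14)⁴ = (-⅐)⁴ = 1/2401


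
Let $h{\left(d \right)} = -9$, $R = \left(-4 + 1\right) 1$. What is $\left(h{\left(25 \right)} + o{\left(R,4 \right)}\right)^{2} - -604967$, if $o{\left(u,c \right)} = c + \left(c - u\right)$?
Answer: $604971$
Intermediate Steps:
$R = -3$ ($R = \left(-3\right) 1 = -3$)
$o{\left(u,c \right)} = - u + 2 c$
$\left(h{\left(25 \right)} + o{\left(R,4 \right)}\right)^{2} - -604967 = \left(-9 + \left(\left(-1\right) \left(-3\right) + 2 \cdot 4\right)\right)^{2} - -604967 = \left(-9 + \left(3 + 8\right)\right)^{2} + 604967 = \left(-9 + 11\right)^{2} + 604967 = 2^{2} + 604967 = 4 + 604967 = 604971$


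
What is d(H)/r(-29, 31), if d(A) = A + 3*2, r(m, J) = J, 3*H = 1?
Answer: 19/93 ≈ 0.20430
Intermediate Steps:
H = ⅓ (H = (⅓)*1 = ⅓ ≈ 0.33333)
d(A) = 6 + A (d(A) = A + 6 = 6 + A)
d(H)/r(-29, 31) = (6 + ⅓)/31 = (19/3)*(1/31) = 19/93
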